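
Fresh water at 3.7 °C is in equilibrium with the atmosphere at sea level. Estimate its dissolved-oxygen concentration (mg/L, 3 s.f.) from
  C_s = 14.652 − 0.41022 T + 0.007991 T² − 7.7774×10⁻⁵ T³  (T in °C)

C_s ≈ 13.2 mg/L

C_s = 14.652 − 0.41022×3.7 + 0.007991×3.7² − 7.7774×10⁻⁵×3.7³ = 13.24 mg/L.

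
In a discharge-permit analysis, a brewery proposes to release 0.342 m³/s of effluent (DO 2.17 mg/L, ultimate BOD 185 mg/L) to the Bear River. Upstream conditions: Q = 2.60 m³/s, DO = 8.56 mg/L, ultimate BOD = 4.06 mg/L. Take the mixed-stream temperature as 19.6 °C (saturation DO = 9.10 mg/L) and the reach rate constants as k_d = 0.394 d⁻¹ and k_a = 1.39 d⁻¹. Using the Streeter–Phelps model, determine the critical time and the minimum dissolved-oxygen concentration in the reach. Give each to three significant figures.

t_c ≈ 1.13 d; minimum DO ≈ 4.54 mg/L

Mixed DO = (2.60×8.56 + 0.342×2.17)/(2.60+0.342) = 23.00/2.942 = 7.817 mg/L.
Mixed L₀ = (2.60×4.06 + 0.342×185)/(2.942) = 73.83/2.942 = 25.09 mg/L.
Initial deficit D₀ = C_s − DO₀ = 9.10 − 7.817 = 1.283 mg/L.
t_c = (1/0.9960) ln[(1.39/0.394)(1 − 1.283×0.9960/(0.394×25.09))] = 1.004 × ln(3.072) = 1.127 d.
D_c = (0.394/1.39) × 25.09 × e^(−0.394×1.127) = 0.2835 × 25.09 × 0.6415 = 4.563 mg/L.
Minimum DO = 9.10 − 4.563 = 4.537 mg/L.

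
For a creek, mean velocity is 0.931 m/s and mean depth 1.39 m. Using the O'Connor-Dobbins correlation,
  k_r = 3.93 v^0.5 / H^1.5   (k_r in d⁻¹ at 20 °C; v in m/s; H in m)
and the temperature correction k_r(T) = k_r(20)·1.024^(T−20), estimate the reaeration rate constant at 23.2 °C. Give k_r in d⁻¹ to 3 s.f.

k_r(20) = 3.93 × 0.931^0.5 / 1.39^1.5 = 3.93 × 0.9649 / 1.639 = 2.314 d⁻¹.
k_r(23.2) = 2.314 × 1.024^(23.2−20) = 2.314 × 1.079 = 2.496 d⁻¹.

k_r ≈ 2.50 d⁻¹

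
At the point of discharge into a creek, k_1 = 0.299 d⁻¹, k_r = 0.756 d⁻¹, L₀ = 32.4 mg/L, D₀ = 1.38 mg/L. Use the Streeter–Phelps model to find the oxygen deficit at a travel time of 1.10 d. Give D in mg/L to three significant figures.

D ≈ 6.63 mg/L

k_1 L₀/(k_r−k_1) = 0.299×32.4/(0.756−0.299) = 9.688/0.4570 = 21.20 mg/L.
e^(−k_1 t) = e^(−0.299×1.100) = 0.7197; e^(−k_r t) = e^(−0.756×1.100) = 0.4354.
D = 21.20 × (0.7197 − 0.4354) + 1.38 × 0.4354 = 6.028 + 0.6008 = 6.629 mg/L.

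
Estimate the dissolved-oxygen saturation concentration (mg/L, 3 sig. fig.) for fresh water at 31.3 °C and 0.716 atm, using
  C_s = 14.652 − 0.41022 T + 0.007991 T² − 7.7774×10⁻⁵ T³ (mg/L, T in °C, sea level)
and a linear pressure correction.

At sea level: C_s = 14.652 − 0.41022×31.3 + 0.007991×31.3² − 7.7774×10⁻⁵×31.3³ = 7.256 mg/L.
Pressure correction: C_s' = 7.256 × 0.716 = 5.195 mg/L.

C_s ≈ 5.20 mg/L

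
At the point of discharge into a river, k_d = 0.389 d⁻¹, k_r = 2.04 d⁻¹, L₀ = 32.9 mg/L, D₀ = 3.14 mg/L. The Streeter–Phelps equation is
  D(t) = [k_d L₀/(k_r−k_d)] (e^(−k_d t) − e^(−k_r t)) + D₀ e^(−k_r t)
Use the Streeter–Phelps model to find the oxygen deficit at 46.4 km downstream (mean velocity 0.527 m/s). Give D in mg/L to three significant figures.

D ≈ 4.64 mg/L

Travel time t = x/v = 46.4 km / (0.527 m/s) = 46400 m / 0.527 m/s = 88050 s = 1.019 d.
k_d L₀/(k_r−k_d) = 0.389×32.9/(2.04−0.389) = 12.80/1.651 = 7.752 mg/L.
e^(−k_d t) = e^(−0.389×1.019) = 0.6727; e^(−k_r t) = e^(−2.04×1.019) = 0.1251.
D = 7.752 × (0.6727 − 0.1251) + 3.14 × 0.1251 = 4.245 + 0.3927 = 4.638 mg/L.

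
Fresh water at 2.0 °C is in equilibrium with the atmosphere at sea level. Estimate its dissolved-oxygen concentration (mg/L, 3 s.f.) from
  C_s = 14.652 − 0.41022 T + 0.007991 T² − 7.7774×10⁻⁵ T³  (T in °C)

C_s ≈ 13.9 mg/L

C_s = 14.652 − 0.41022×2.0 + 0.007991×2.0² − 7.7774×10⁻⁵×2.0³ = 13.86 mg/L.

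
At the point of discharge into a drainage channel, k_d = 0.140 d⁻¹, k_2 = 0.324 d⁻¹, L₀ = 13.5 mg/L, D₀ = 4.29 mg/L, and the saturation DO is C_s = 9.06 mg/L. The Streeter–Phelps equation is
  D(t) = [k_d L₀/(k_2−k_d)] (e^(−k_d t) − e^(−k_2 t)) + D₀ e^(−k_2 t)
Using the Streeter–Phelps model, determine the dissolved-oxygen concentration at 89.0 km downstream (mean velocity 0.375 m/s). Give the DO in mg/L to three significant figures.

Travel time t = x/v = 89.0 km / (0.375 m/s) = 89000 m / 0.375 m/s = 237300 s = 2.747 d.
k_d L₀/(k_2−k_d) = 0.140×13.5/(0.324−0.140) = 1.890/0.1840 = 10.27 mg/L.
e^(−k_d t) = e^(−0.140×2.747) = 0.6807; e^(−k_2 t) = e^(−0.324×2.747) = 0.4107.
D = 10.27 × (0.6807 − 0.4107) + 4.29 × 0.4107 = 2.774 + 1.762 = 4.536 mg/L.
DO = C_s − D = 9.06 − 4.536 = 4.524 mg/L.

DO ≈ 4.52 mg/L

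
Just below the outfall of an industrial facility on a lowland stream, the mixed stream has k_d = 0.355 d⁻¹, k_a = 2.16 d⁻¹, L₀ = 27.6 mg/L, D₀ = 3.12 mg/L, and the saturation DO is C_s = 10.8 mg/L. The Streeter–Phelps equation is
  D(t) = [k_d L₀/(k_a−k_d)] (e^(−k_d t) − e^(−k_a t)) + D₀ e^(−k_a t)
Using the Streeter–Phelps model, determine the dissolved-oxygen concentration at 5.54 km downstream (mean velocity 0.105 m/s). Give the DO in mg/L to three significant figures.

DO ≈ 7.05 mg/L

Travel time t = x/v = 5.54 km / (0.105 m/s) = 5540 m / 0.105 m/s = 52760 s = 0.6107 d.
k_d L₀/(k_a−k_d) = 0.355×27.6/(2.16−0.355) = 9.798/1.805 = 5.428 mg/L.
e^(−k_d t) = e^(−0.355×0.6107) = 0.8051; e^(−k_a t) = e^(−2.16×0.6107) = 0.2674.
D = 5.428 × (0.8051 − 0.2674) + 3.12 × 0.2674 = 2.919 + 0.8343 = 3.753 mg/L.
DO = C_s − D = 10.8 − 3.753 = 7.047 mg/L.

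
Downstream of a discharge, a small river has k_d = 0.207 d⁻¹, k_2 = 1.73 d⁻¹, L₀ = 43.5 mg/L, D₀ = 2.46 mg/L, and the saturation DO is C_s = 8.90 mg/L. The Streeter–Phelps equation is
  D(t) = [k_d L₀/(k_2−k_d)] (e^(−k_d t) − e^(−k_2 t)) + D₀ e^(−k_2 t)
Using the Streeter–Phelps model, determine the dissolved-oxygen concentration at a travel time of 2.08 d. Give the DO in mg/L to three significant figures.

DO ≈ 5.15 mg/L

k_d L₀/(k_2−k_d) = 0.207×43.5/(1.73−0.207) = 9.005/1.523 = 5.912 mg/L.
e^(−k_d t) = e^(−0.207×2.080) = 0.6501; e^(−k_2 t) = e^(−1.73×2.080) = 0.02737.
D = 5.912 × (0.6501 − 0.02737) + 2.46 × 0.02737 = 3.682 + 0.06732 = 3.749 mg/L.
DO = C_s − D = 8.90 − 3.749 = 5.151 mg/L.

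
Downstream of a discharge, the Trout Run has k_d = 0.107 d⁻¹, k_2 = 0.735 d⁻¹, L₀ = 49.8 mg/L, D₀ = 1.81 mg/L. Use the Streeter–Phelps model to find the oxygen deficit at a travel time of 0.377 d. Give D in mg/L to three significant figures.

D ≈ 3.09 mg/L

k_d L₀/(k_2−k_d) = 0.107×49.8/(0.735−0.107) = 5.329/0.6280 = 8.485 mg/L.
e^(−k_d t) = e^(−0.107×0.3770) = 0.9605; e^(−k_2 t) = e^(−0.735×0.3770) = 0.7580.
D = 8.485 × (0.9605 − 0.7580) + 1.81 × 0.7580 = 1.718 + 1.372 = 3.090 mg/L.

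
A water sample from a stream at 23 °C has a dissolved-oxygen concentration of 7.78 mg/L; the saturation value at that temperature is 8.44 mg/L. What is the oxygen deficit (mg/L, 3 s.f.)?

D = C_s − C = 8.44 − 7.78 = 0.660 mg/L.

D ≈ 0.660 mg/L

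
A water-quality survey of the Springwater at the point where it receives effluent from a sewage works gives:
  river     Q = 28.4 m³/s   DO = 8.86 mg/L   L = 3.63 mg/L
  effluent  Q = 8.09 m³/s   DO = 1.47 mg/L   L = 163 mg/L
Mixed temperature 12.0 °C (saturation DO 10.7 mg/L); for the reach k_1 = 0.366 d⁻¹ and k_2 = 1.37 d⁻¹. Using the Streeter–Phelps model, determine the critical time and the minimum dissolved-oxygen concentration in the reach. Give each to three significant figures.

Mixed DO = (28.4×8.86 + 8.09×1.47)/(28.4+8.09) = 263.5/36.49 = 7.222 mg/L.
Mixed L₀ = (28.4×3.63 + 8.09×163)/(36.49) = 1422/36.49 = 38.96 mg/L.
Initial deficit D₀ = C_s − DO₀ = 10.7 − 7.222 = 3.478 mg/L.
t_c = (1/1.004) ln[(1.37/0.366)(1 − 3.478×1.004/(0.366×38.96))] = 0.9960 × ln(2.826) = 1.035 d.
D_c = (0.366/1.37) × 38.96 × e^(−0.366×1.035) = 0.2672 × 38.96 × 0.6847 = 7.127 mg/L.
Minimum DO = 10.7 − 7.127 = 3.573 mg/L.

t_c ≈ 1.03 d; minimum DO ≈ 3.57 mg/L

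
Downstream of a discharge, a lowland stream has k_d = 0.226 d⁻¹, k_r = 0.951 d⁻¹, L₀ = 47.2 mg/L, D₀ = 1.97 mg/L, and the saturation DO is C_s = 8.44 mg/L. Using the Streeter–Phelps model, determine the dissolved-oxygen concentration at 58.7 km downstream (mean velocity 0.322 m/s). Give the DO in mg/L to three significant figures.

Travel time t = x/v = 58.7 km / (0.322 m/s) = 58700 m / 0.322 m/s = 182300 s = 2.110 d.
k_d L₀/(k_r−k_d) = 0.226×47.2/(0.951−0.226) = 10.67/0.7250 = 14.71 mg/L.
e^(−k_d t) = e^(−0.226×2.110) = 0.6207; e^(−k_r t) = e^(−0.951×2.110) = 0.1345.
D = 14.71 × (0.6207 − 0.1345) + 1.97 × 0.1345 = 7.155 + 0.2649 = 7.420 mg/L.
DO = C_s − D = 8.44 − 7.420 = 1.020 mg/L.

DO ≈ 1.02 mg/L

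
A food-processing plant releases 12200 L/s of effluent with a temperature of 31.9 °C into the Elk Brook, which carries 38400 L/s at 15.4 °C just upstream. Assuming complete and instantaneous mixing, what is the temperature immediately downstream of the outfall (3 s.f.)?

Flow-weighted mixing: C = (Q_r C_r + Q_w C_w)/(Q_r + Q_w)
= (38400×15.4 + 12200×31.9)/(38400 + 12200) = 980500/50600 = 19.38 °C.

19.4 °C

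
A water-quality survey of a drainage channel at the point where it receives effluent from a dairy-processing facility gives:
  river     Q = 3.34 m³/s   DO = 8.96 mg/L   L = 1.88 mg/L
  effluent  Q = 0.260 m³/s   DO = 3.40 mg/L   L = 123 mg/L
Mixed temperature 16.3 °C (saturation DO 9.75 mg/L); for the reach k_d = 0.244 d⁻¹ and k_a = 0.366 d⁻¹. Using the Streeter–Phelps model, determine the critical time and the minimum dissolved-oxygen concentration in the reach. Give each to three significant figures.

t_c ≈ 2.85 d; minimum DO ≈ 6.22 mg/L

Mixed DO = (3.34×8.96 + 0.260×3.40)/(3.34+0.260) = 30.81/3.600 = 8.558 mg/L.
Mixed L₀ = (3.34×1.88 + 0.260×123)/(3.600) = 38.26/3.600 = 10.63 mg/L.
Initial deficit D₀ = C_s − DO₀ = 9.75 − 8.558 = 1.192 mg/L.
t_c = (1/0.1220) ln[(0.366/0.244)(1 − 1.192×0.1220/(0.244×10.63))] = 8.197 × ln(1.416) = 2.851 d.
D_c = (0.244/0.366) × 10.63 × e^(−0.244×2.851) = 0.6667 × 10.63 × 0.4988 = 3.534 mg/L.
Minimum DO = 9.75 − 3.534 = 6.216 mg/L.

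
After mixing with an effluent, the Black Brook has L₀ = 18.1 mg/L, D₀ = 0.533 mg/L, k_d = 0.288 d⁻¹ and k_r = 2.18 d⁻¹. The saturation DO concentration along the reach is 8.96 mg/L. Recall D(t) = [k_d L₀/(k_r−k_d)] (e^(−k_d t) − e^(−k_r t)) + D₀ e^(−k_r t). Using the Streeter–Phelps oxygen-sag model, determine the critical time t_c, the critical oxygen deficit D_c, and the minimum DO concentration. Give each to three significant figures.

t_c = [1/(k_r−k_d)] ln[(k_r/k_d)(1 − D₀(k_r−k_d)/(k_d L₀))]
= [1/(2.18−0.288)] ln[(2.18/0.288)(1 − 0.533×1.892/(0.288×18.1))]
= (1/1.892) ln[7.569 × 0.8065] = 0.5285 × ln(6.105) = 0.5285 × 1.809 = 0.9562 d.
D_c = (k_d/k_r) L₀ e^(−k_d t_c) = (0.288/2.18) × 18.1 × e^(−0.288×0.9562) = 0.1321 × 18.1 × 0.7593 = 1.816 mg/L.
Minimum DO = C_s − D_c = 8.96 − 1.816 = 7.144 mg/L.

t_c ≈ 0.956 d; D_c ≈ 1.82 mg/L; min DO ≈ 7.14 mg/L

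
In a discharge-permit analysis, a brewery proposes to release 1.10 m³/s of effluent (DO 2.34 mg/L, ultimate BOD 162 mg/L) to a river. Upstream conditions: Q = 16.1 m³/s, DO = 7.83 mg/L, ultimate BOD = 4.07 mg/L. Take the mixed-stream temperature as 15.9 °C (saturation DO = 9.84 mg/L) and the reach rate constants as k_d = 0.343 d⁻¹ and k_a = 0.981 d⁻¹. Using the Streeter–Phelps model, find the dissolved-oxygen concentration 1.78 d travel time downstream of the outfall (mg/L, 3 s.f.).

Mixed DO = (16.1×7.83 + 1.10×2.34)/(16.1+1.10) = 128.6/17.20 = 7.479 mg/L.
Mixed L₀ = (16.1×4.07 + 1.10×162)/(17.20) = 243.7/17.20 = 14.17 mg/L.
Initial deficit D₀ = C_s − DO₀ = 9.84 − 7.479 = 2.361 mg/L.
D(1.78) = [0.343×14.17/(0.981−0.343)](e^(−0.343×1.78) − e^(−0.981×1.78)) + 2.361 e^(−0.981×1.78)
= 7.618 × (0.5431 − 0.1744) + 2.361 × 0.1744 = 3.220 mg/L.
DO = 9.84 − 3.220 = 6.620 mg/L.

DO ≈ 6.62 mg/L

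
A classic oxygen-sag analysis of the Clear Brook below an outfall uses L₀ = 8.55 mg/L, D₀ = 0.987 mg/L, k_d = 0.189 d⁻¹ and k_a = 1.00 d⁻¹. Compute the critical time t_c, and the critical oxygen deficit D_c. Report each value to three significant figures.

t_c ≈ 1.21 d; D_c ≈ 1.29 mg/L

With k_a/k_d = 5.291 and 1 − D₀(k_a−k_d)/(k_d L₀) = 0.5047,
t_c = ln(5.291 × 0.5047) / (1.00 − 0.189) = ln(2.670) / 0.8110 = 0.9821/0.8110 = 1.211 d.
L(t_c) = L₀ e^(−k_d t_c) = 8.55 × 0.7954 = 6.801 mg/L, and at the critical point k_a D_c = k_d L, so D_c = (0.189/1.00) × 6.801 = 1.285 mg/L.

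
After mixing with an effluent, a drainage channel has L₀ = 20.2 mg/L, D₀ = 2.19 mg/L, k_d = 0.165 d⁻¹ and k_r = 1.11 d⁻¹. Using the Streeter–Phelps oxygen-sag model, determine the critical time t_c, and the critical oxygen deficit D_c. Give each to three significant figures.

t_c ≈ 0.991 d; D_c ≈ 2.55 mg/L

t_c = [1/(k_r−k_d)] ln[(k_r/k_d)(1 − D₀(k_r−k_d)/(k_d L₀))]
= [1/(1.11−0.165)] ln[(1.11/0.165)(1 − 2.19×0.9450/(0.165×20.2))]
= (1/0.9450) ln[6.727 × 0.3791] = 1.058 × ln(2.550) = 1.058 × 0.9361 = 0.9906 d.
L(t_c) = L₀ e^(−k_d t_c) = 20.2 × 0.8492 = 17.15 mg/L, and at the critical point k_r D_c = k_d L, so D_c = (0.165/1.11) × 17.15 = 2.550 mg/L.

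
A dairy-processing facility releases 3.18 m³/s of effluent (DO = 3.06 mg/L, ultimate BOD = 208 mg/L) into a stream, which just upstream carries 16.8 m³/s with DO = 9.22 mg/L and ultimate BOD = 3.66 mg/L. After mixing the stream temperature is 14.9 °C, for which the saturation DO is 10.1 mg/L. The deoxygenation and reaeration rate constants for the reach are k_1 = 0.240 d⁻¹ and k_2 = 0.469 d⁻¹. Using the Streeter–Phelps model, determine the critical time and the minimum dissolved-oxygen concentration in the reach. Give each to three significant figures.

Mixed DO = (16.8×9.22 + 3.18×3.06)/(16.8+3.18) = 164.6/19.98 = 8.240 mg/L.
Mixed L₀ = (16.8×3.66 + 3.18×208)/(19.98) = 722.9/19.98 = 36.18 mg/L.
Initial deficit D₀ = C_s − DO₀ = 10.1 − 8.240 = 1.860 mg/L.
t_c = (1/0.2290) ln[(0.469/0.240)(1 − 1.860×0.2290/(0.240×36.18))] = 4.367 × ln(1.858) = 2.706 d.
D_c = (0.240/0.469) × 36.18 × e^(−0.240×2.706) = 0.5117 × 36.18 × 0.5223 = 9.672 mg/L.
Minimum DO = 10.1 − 9.672 = 0.4284 mg/L.

t_c ≈ 2.71 d; minimum DO ≈ 0.428 mg/L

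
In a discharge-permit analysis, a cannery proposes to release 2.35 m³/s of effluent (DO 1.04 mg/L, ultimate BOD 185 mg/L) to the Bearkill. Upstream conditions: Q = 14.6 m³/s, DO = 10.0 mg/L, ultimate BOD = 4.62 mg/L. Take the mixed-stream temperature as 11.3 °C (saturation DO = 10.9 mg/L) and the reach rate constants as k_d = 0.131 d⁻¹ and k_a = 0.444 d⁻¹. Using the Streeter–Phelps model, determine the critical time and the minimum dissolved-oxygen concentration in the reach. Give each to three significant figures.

Mixed DO = (14.6×10.0 + 2.35×1.04)/(14.6+2.35) = 148.4/16.95 = 8.758 mg/L.
Mixed L₀ = (14.6×4.62 + 2.35×185)/(16.95) = 502.2/16.95 = 29.63 mg/L.
Initial deficit D₀ = C_s − DO₀ = 10.9 − 8.758 = 2.142 mg/L.
t_c = (1/0.3130) ln[(0.444/0.131)(1 − 2.142×0.3130/(0.131×29.63))] = 3.195 × ln(2.804) = 3.294 d.
D_c = (0.131/0.444) × 29.63 × e^(−0.131×3.294) = 0.2950 × 29.63 × 0.6495 = 5.678 mg/L.
Minimum DO = 10.9 − 5.678 = 5.222 mg/L.

t_c ≈ 3.29 d; minimum DO ≈ 5.22 mg/L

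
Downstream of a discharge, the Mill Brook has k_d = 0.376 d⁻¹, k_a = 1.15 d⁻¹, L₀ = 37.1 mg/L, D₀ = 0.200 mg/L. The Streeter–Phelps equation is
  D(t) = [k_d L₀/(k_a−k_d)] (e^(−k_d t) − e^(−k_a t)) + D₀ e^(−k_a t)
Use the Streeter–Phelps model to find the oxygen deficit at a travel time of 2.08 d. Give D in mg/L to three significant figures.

D ≈ 6.61 mg/L

k_d L₀/(k_a−k_d) = 0.376×37.1/(1.15−0.376) = 13.95/0.7740 = 18.02 mg/L.
e^(−k_d t) = e^(−0.376×2.080) = 0.4575; e^(−k_a t) = e^(−1.15×2.080) = 0.09145.
D = 18.02 × (0.4575 − 0.09145) + 0.200 × 0.09145 = 6.596 + 0.01829 = 6.615 mg/L.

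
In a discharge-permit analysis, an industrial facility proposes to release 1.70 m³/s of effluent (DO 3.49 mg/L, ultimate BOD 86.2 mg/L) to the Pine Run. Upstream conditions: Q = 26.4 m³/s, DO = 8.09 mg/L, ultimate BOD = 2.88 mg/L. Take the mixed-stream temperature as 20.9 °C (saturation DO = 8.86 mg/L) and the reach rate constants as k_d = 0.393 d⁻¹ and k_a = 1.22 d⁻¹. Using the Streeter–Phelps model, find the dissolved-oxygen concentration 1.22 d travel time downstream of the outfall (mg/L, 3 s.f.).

Mixed DO = (26.4×8.09 + 1.70×3.49)/(26.4+1.70) = 219.5/28.10 = 7.812 mg/L.
Mixed L₀ = (26.4×2.88 + 1.70×86.2)/(28.10) = 222.6/28.10 = 7.921 mg/L.
Initial deficit D₀ = C_s − DO₀ = 8.86 − 7.812 = 1.048 mg/L.
D(1.22) = [0.393×7.921/(1.22−0.393)](e^(−0.393×1.22) − e^(−1.22×1.22)) + 1.048 e^(−1.22×1.22)
= 3.764 × (0.6191 − 0.2257) + 1.048 × 0.2257 = 1.717 mg/L.
DO = 8.86 − 1.717 = 7.143 mg/L.

DO ≈ 7.14 mg/L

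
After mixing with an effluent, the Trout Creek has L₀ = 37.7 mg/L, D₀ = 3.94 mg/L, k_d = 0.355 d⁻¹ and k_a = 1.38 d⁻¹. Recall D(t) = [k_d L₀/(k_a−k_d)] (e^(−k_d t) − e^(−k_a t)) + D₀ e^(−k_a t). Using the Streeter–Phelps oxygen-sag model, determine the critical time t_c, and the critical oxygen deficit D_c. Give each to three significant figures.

t_c ≈ 0.974 d; D_c ≈ 6.86 mg/L

t_c = [1/(k_a−k_d)] ln[(k_a/k_d)(1 − D₀(k_a−k_d)/(k_d L₀))]
= [1/(1.38−0.355)] ln[(1.38/0.355)(1 − 3.94×1.025/(0.355×37.7))]
= (1/1.025) ln[3.887 × 0.6982] = 0.9756 × ln(2.714) = 0.9756 × 0.9985 = 0.9742 d.
L(t_c) = L₀ e^(−k_d t_c) = 37.7 × 0.7076 = 26.68 mg/L, and at the critical point k_a D_c = k_d L, so D_c = (0.355/1.38) × 26.68 = 6.863 mg/L.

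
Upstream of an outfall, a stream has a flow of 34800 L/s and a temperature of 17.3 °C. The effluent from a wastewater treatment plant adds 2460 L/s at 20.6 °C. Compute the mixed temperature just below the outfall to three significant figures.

Flow-weighted mixing: C = (Q_r C_r + Q_w C_w)/(Q_r + Q_w)
= (34800×17.3 + 2460×20.6)/(34800 + 2460) = 652700/37260 = 17.52 °C.

17.5 °C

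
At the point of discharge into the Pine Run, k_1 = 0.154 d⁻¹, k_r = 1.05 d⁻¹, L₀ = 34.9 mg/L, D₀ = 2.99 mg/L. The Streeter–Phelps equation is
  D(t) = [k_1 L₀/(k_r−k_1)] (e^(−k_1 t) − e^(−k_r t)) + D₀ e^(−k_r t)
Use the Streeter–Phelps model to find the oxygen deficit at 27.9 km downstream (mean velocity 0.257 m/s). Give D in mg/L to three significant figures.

D ≈ 4.14 mg/L

Travel time t = x/v = 27.9 km / (0.257 m/s) = 27900 m / 0.257 m/s = 108600 s = 1.256 d.
k_1 L₀/(k_r−k_1) = 0.154×34.9/(1.05−0.154) = 5.375/0.8960 = 5.998 mg/L.
e^(−k_1 t) = e^(−0.154×1.256) = 0.8241; e^(−k_r t) = e^(−1.05×1.256) = 0.2673.
D = 5.998 × (0.8241 − 0.2673) + 2.99 × 0.2673 = 3.340 + 0.7993 = 4.139 mg/L.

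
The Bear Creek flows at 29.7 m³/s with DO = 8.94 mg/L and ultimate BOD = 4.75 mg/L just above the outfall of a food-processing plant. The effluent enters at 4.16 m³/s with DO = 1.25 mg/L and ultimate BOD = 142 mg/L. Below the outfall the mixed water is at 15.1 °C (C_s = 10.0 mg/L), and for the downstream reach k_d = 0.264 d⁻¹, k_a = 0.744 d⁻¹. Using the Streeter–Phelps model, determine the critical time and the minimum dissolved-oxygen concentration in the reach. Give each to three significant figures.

Mixed DO = (29.7×8.94 + 4.16×1.25)/(29.7+4.16) = 270.7/33.86 = 7.995 mg/L.
Mixed L₀ = (29.7×4.75 + 4.16×142)/(33.86) = 731.8/33.86 = 21.61 mg/L.
Initial deficit D₀ = C_s − DO₀ = 10.0 − 7.995 = 2.005 mg/L.
t_c = (1/0.4800) ln[(0.744/0.264)(1 − 2.005×0.4800/(0.264×21.61))] = 2.083 × ln(2.343) = 1.774 d.
D_c = (0.264/0.744) × 21.61 × e^(−0.264×1.774) = 0.3548 × 21.61 × 0.6261 = 4.801 mg/L.
Minimum DO = 10.0 − 4.801 = 5.199 mg/L.

t_c ≈ 1.77 d; minimum DO ≈ 5.20 mg/L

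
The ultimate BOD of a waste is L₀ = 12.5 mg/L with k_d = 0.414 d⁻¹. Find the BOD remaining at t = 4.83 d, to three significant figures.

L_t = L₀ e^(−k_d t) = 12.5 × e^(−0.414×4.83) = 12.5 × 0.1354 = 1.692 mg/L.

L ≈ 1.69 mg/L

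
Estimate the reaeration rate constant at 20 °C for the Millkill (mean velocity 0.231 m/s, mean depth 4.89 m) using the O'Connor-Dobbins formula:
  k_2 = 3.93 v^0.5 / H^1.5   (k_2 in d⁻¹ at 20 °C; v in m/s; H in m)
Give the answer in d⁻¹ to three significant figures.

k_2 ≈ 0.175 d⁻¹

k_2 = 3.93 × 0.231^0.5 / 4.89^1.5 = 3.93 × 0.4806 / 10.81 = 0.1747 d⁻¹.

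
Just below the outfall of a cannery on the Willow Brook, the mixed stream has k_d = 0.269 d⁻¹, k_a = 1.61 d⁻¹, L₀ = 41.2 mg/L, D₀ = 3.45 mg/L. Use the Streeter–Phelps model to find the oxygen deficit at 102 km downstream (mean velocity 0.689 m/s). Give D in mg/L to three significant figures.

D ≈ 4.91 mg/L

Travel time t = x/v = 102 km / (0.689 m/s) = 102000 m / 0.689 m/s = 148000 s = 1.713 d.
k_d L₀/(k_a−k_d) = 0.269×41.2/(1.61−0.269) = 11.08/1.341 = 8.265 mg/L.
e^(−k_d t) = e^(−0.269×1.713) = 0.6307; e^(−k_a t) = e^(−1.61×1.713) = 0.06338.
D = 8.265 × (0.6307 − 0.06338) + 3.45 × 0.06338 = 4.689 + 0.2187 = 4.907 mg/L.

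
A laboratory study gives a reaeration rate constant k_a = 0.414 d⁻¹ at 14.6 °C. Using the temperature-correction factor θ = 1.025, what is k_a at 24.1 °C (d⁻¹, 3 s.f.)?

k_a ≈ 0.523 d⁻¹

k_a(T₂) = k_a(T₁) · θ^(T₂−T₁) = 0.414 × 1.025^(24.1−14.6)
= 0.414 × 1.025^9.50 = 0.414 × 1.264 = 0.5235 d⁻¹.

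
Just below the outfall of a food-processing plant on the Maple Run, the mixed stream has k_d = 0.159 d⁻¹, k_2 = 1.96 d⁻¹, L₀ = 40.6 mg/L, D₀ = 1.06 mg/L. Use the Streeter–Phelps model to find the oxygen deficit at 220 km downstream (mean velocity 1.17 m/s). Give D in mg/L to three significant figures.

Travel time t = x/v = 220 km / (1.17 m/s) = 220000 m / 1.17 m/s = 188000 s = 2.176 d.
k_d L₀/(k_2−k_d) = 0.159×40.6/(1.96−0.159) = 6.455/1.801 = 3.584 mg/L.
e^(−k_d t) = e^(−0.159×2.176) = 0.7075; e^(−k_2 t) = e^(−1.96×2.176) = 0.01404.
D = 3.584 × (0.7075 − 0.01404) + 1.06 × 0.01404 = 2.486 + 0.01489 = 2.500 mg/L.

D ≈ 2.50 mg/L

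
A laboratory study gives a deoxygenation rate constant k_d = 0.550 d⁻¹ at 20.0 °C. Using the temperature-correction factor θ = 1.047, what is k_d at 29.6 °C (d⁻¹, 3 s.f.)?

k_d ≈ 0.855 d⁻¹

k_d(T₂) = k_d(T₁) · θ^(T₂−T₁) = 0.550 × 1.047^(29.6−20.0)
= 0.550 × 1.047^9.60 = 0.550 × 1.554 = 0.8548 d⁻¹.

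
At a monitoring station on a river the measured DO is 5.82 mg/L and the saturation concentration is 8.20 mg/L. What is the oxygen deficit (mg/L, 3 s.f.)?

D = C_s − C = 8.20 − 5.82 = 2.38 mg/L.

D ≈ 2.38 mg/L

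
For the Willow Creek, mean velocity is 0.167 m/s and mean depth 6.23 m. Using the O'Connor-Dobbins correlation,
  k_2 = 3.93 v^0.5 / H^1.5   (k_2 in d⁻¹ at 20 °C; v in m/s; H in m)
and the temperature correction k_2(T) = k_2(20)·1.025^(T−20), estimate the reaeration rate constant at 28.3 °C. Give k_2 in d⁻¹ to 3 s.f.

k_2(20) = 3.93 × 0.167^0.5 / 6.23^1.5 = 3.93 × 0.4087 / 15.55 = 0.1033 d⁻¹.
k_2(28.3) = 0.1033 × 1.025^(28.3−20) = 0.1033 × 1.227 = 0.1268 d⁻¹.

k_2 ≈ 0.127 d⁻¹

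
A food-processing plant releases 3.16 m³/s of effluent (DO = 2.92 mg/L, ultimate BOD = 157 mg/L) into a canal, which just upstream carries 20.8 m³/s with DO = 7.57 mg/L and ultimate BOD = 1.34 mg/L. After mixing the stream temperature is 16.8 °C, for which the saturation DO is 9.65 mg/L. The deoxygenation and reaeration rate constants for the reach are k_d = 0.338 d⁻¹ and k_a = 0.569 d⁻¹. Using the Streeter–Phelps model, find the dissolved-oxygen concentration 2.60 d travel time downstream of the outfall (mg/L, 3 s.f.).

DO ≈ 3.04 mg/L

Mixed DO = (20.8×7.57 + 3.16×2.92)/(20.8+3.16) = 166.7/23.96 = 6.957 mg/L.
Mixed L₀ = (20.8×1.34 + 3.16×157)/(23.96) = 524.0/23.96 = 21.87 mg/L.
Initial deficit D₀ = C_s − DO₀ = 9.65 − 6.957 = 2.693 mg/L.
D(2.60) = [0.338×21.87/(0.569−0.338)](e^(−0.338×2.60) − e^(−0.569×2.60)) + 2.693 e^(−0.569×2.60)
= 32.00 × (0.4153 − 0.2278) + 2.693 × 0.2278 = 6.614 mg/L.
DO = 9.65 − 6.614 = 3.036 mg/L.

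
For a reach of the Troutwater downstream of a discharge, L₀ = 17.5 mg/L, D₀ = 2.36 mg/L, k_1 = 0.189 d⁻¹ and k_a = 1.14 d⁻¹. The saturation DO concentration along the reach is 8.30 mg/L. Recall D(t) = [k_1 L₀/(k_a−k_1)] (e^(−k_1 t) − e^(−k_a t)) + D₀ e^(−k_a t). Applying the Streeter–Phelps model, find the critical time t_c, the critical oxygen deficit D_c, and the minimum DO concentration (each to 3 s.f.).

t_c = [1/(k_a−k_1)] ln[(k_a/k_1)(1 − D₀(k_a−k_1)/(k_1 L₀))]
= [1/(1.14−0.189)] ln[(1.14/0.189)(1 − 2.36×0.9510/(0.189×17.5))]
= (1/0.9510) ln[6.032 × 0.3214] = 1.052 × ln(1.939) = 1.052 × 0.6621 = 0.6962 d.
D_c = (k_1/k_a) L₀ e^(−k_1 t_c) = (0.189/1.14) × 17.5 × e^(−0.189×0.6962) = 0.1658 × 17.5 × 0.8767 = 2.544 mg/L.
Minimum DO = C_s − D_c = 8.30 − 2.544 = 5.756 mg/L.

t_c ≈ 0.696 d; D_c ≈ 2.54 mg/L; min DO ≈ 5.76 mg/L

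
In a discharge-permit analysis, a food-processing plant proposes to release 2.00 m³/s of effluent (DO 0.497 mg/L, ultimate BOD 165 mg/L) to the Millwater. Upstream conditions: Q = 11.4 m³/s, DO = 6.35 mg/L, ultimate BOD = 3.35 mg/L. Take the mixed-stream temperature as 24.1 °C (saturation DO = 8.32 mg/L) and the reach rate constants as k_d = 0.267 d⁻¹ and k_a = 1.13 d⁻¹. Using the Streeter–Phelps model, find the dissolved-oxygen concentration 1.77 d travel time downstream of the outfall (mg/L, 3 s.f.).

DO ≈ 3.79 mg/L

Mixed DO = (11.4×6.35 + 2.00×0.497)/(11.4+2.00) = 73.38/13.40 = 5.476 mg/L.
Mixed L₀ = (11.4×3.35 + 2.00×165)/(13.40) = 368.2/13.40 = 27.48 mg/L.
Initial deficit D₀ = C_s − DO₀ = 8.32 − 5.476 = 2.844 mg/L.
D(1.77) = [0.267×27.48/(1.13−0.267)](e^(−0.267×1.77) − e^(−1.13×1.77)) + 2.844 e^(−1.13×1.77)
= 8.501 × (0.6234 − 0.1353) + 2.844 × 0.1353 = 4.534 mg/L.
DO = 8.32 − 4.534 = 3.786 mg/L.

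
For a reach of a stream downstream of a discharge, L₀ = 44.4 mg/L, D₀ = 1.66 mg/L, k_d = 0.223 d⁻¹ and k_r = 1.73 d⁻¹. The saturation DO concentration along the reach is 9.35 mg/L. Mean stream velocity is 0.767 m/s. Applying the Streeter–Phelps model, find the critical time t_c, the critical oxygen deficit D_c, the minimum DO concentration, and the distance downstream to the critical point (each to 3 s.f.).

t_c = [1/(k_r−k_d)] ln[(k_r/k_d)(1 − D₀(k_r−k_d)/(k_d L₀))]
= [1/(1.73−0.223)] ln[(1.73/0.223)(1 − 1.66×1.507/(0.223×44.4))]
= (1/1.507) ln[7.758 × 0.7473] = 0.6636 × ln(5.798) = 0.6636 × 1.757 = 1.166 d.
L(t_c) = L₀ e^(−k_d t_c) = 44.4 × 0.7710 = 34.23 mg/L, and at the critical point k_r D_c = k_d L, so D_c = (0.223/1.73) × 34.23 = 4.413 mg/L.
Minimum DO = C_s − D_c = 9.35 − 4.413 = 4.937 mg/L.
x_c = v t_c = 0.767 m/s × 1.166 d × 86400 s/d = 77280 m ≈ 77.3 km.

t_c ≈ 1.17 d; D_c ≈ 4.41 mg/L; min DO ≈ 4.94 mg/L; x_c ≈ 77.3 km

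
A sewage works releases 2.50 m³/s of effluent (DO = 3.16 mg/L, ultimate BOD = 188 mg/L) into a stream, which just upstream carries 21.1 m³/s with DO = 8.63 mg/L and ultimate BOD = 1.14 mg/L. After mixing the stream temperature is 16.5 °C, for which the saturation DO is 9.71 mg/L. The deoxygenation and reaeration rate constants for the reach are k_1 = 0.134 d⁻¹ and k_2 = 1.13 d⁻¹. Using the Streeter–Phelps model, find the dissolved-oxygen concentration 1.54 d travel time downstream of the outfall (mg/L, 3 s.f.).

DO ≈ 7.62 mg/L

Mixed DO = (21.1×8.63 + 2.50×3.16)/(21.1+2.50) = 190.0/23.60 = 8.051 mg/L.
Mixed L₀ = (21.1×1.14 + 2.50×188)/(23.60) = 494.1/23.60 = 20.93 mg/L.
Initial deficit D₀ = C_s − DO₀ = 9.71 − 8.051 = 1.659 mg/L.
D(1.54) = [0.134×20.93/(1.13−0.134)](e^(−0.134×1.54) − e^(−1.13×1.54)) + 1.659 e^(−1.13×1.54)
= 2.816 × (0.8135 − 0.1755) + 1.659 × 0.1755 = 2.088 mg/L.
DO = 9.71 − 2.088 = 7.622 mg/L.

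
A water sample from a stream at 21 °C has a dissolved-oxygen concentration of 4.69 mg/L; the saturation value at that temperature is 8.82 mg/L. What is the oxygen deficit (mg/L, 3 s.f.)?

D = C_s − C = 8.82 − 4.69 = 4.13 mg/L.

D ≈ 4.13 mg/L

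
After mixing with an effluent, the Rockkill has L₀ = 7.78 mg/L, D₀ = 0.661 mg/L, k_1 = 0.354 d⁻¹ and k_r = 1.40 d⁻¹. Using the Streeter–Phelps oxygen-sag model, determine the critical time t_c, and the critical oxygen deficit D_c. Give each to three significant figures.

t_c ≈ 1.04 d; D_c ≈ 1.36 mg/L

At the critical point dD/dt = 0, so k_1 L₀ e^(−k_1 t) = k_r D. Substituting D(t) from the Streeter–Phelps equation and solving for t gives
t_c = ln[(k_r/k_1)(1 − D₀(k_r−k_1)/(k_1 L₀))] / (k_r−k_1).
Here k_r−k_1 = 1.046 d⁻¹ and 1 − D₀(k_r−k_1)/(k_1 L₀) = 1 − 0.661×1.046/(0.354×7.78) = 0.7490, so
t_c = ln(3.955 × 0.7490) / 1.046 = 1.086 / 1.046 = 1.038 d.
D_c = (k_1/k_r) L₀ e^(−k_1 t_c) = (0.354/1.40) × 7.78 × e^(−0.354×1.038) = 0.2529 × 7.78 × 0.6925 = 1.362 mg/L.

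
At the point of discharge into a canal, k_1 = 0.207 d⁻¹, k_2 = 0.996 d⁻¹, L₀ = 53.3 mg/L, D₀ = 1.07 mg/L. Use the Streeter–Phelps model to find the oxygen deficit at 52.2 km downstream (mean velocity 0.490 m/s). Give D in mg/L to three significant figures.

D ≈ 7.05 mg/L

Travel time t = x/v = 52.2 km / (0.490 m/s) = 52200 m / 0.490 m/s = 106500 s = 1.233 d.
k_1 L₀/(k_2−k_1) = 0.207×53.3/(0.996−0.207) = 11.03/0.7890 = 13.98 mg/L.
e^(−k_1 t) = e^(−0.207×1.233) = 0.7747; e^(−k_2 t) = e^(−0.996×1.233) = 0.2929.
D = 13.98 × (0.7747 − 0.2929) + 1.07 × 0.2929 = 6.738 + 0.3134 = 7.052 mg/L.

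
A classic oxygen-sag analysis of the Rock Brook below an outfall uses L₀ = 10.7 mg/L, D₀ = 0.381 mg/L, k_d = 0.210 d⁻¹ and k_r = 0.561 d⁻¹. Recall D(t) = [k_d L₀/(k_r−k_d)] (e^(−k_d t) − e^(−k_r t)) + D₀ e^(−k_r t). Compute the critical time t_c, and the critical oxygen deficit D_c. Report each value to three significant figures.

t_c = [1/(k_r−k_d)] ln[(k_r/k_d)(1 − D₀(k_r−k_d)/(k_d L₀))]
= [1/(0.561−0.210)] ln[(0.561/0.210)(1 − 0.381×0.3510/(0.210×10.7))]
= (1/0.3510) ln[2.671 × 0.9405] = 2.849 × ln(2.512) = 2.849 × 0.9213 = 2.625 d.
L(t_c) = L₀ e^(−k_d t_c) = 10.7 × 0.5763 = 6.166 mg/L, and at the critical point k_r D_c = k_d L, so D_c = (0.210/0.561) × 6.166 = 2.308 mg/L.

t_c ≈ 2.62 d; D_c ≈ 2.31 mg/L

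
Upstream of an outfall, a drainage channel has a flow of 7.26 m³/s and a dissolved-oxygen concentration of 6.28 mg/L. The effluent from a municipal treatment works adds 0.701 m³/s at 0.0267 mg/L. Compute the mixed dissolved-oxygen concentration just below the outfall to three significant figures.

5.73 mg/L

Flow-weighted mixing: C = (Q_r C_r + Q_w C_w)/(Q_r + Q_w)
= (7.26×6.28 + 0.701×0.0267)/(7.26 + 0.701) = 45.61/7.961 = 5.729 mg/L.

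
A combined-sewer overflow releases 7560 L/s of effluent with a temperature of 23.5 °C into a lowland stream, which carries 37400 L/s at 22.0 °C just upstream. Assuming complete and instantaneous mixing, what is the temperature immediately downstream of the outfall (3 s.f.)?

22.3 °C

Flow-weighted mixing: C = (Q_r C_r + Q_w C_w)/(Q_r + Q_w)
= (37400×22.0 + 7560×23.5)/(37400 + 7560) = 1.000×10^6/44960 = 22.25 °C.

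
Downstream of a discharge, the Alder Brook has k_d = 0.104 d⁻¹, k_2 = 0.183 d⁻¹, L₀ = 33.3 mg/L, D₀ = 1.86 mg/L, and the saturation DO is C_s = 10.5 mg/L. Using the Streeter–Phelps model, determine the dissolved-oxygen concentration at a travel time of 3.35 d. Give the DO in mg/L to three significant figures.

DO ≈ 2.30 mg/L

k_d L₀/(k_2−k_d) = 0.104×33.3/(0.183−0.104) = 3.463/0.07900 = 43.84 mg/L.
e^(−k_d t) = e^(−0.104×3.350) = 0.7058; e^(−k_2 t) = e^(−0.183×3.350) = 0.5417.
D = 43.84 × (0.7058 − 0.5417) + 1.86 × 0.5417 = 7.195 + 1.008 = 8.202 mg/L.
DO = C_s − D = 10.5 − 8.202 = 2.298 mg/L.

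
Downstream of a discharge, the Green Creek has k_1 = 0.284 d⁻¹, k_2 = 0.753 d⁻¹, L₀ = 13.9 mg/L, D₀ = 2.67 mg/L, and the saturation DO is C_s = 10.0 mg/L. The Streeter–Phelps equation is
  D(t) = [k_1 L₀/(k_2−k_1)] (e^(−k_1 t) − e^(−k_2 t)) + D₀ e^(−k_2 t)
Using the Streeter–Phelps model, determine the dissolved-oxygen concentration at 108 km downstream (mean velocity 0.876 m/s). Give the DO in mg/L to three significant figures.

Travel time t = x/v = 108 km / (0.876 m/s) = 108000 m / 0.876 m/s = 123300 s = 1.427 d.
k_1 L₀/(k_2−k_1) = 0.284×13.9/(0.753−0.284) = 3.948/0.4690 = 8.417 mg/L.
e^(−k_1 t) = e^(−0.284×1.427) = 0.6668; e^(−k_2 t) = e^(−0.753×1.427) = 0.3415.
D = 8.417 × (0.6668 − 0.3415) + 2.67 × 0.3415 = 2.738 + 0.9117 = 3.650 mg/L.
DO = C_s − D = 10.0 − 3.650 = 6.350 mg/L.

DO ≈ 6.35 mg/L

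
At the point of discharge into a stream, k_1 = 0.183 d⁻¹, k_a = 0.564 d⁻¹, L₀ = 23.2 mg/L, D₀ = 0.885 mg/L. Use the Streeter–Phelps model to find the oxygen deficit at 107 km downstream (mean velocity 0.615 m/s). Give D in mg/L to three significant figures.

D ≈ 4.41 mg/L

Travel time t = x/v = 107 km / (0.615 m/s) = 107000 m / 0.615 m/s = 174000 s = 2.014 d.
k_1 L₀/(k_a−k_1) = 0.183×23.2/(0.564−0.183) = 4.246/0.3810 = 11.14 mg/L.
e^(−k_1 t) = e^(−0.183×2.014) = 0.6918; e^(−k_a t) = e^(−0.564×2.014) = 0.3212.
D = 11.14 × (0.6918 − 0.3212) + 0.885 × 0.3212 = 4.129 + 0.2843 = 4.414 mg/L.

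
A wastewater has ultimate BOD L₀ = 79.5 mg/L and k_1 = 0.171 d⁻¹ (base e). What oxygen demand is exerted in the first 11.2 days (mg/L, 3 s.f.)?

y ≈ 67.8 mg/L

y_t = L₀(1 − e^(−k_1 t)) = 79.5 × (1 − e^(−0.171×11.2))
= 79.5 × (1 − 0.1473) = 79.5 × 0.8527 = 67.79 mg/L.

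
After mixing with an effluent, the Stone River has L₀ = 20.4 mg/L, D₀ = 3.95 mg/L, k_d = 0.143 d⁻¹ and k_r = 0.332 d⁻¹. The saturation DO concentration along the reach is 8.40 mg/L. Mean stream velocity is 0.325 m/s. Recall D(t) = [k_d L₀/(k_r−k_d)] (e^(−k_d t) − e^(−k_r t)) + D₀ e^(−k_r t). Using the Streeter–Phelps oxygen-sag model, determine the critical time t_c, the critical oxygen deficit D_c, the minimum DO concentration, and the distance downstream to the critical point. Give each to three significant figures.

t_c ≈ 2.89 d; D_c ≈ 5.81 mg/L; min DO ≈ 2.59 mg/L; x_c ≈ 81.2 km

With k_r/k_d = 2.322 and 1 − D₀(k_r−k_d)/(k_d L₀) = 0.7441,
t_c = ln(2.322 × 0.7441) / (0.332 − 0.143) = ln(1.728) / 0.1890 = 0.5467/0.1890 = 2.893 d.
D_c = (k_d/k_r) L₀ e^(−k_d t_c) = (0.143/0.332) × 20.4 × e^(−0.143×2.893) = 0.4307 × 20.4 × 0.6612 = 5.810 mg/L.
Minimum DO = C_s − D_c = 8.40 − 5.810 = 2.590 mg/L.
x_c = v t_c = 0.325 m/s × 2.893 d × 86400 s/d = 81220 m ≈ 81.2 km.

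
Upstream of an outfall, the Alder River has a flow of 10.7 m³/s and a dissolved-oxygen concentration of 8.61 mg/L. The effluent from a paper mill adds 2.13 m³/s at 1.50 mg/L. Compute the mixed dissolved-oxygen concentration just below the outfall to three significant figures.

7.43 mg/L

Flow-weighted mixing: C = (Q_r C_r + Q_w C_w)/(Q_r + Q_w)
= (10.7×8.61 + 2.13×1.50)/(10.7 + 2.13) = 95.32/12.83 = 7.430 mg/L.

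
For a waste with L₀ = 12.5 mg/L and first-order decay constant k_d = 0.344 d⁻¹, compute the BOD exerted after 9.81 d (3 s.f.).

y ≈ 12.1 mg/L

y_t = L₀(1 − e^(−k_d t)) = 12.5 × (1 − e^(−0.344×9.81))
= 12.5 × (1 − 0.03423) = 12.5 × 0.9658 = 12.07 mg/L.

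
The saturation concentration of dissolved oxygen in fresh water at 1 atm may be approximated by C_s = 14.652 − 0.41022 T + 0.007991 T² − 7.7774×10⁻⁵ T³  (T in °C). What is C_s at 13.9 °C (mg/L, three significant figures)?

C_s ≈ 10.3 mg/L

C_s = 14.652 − 0.41022×13.9 + 0.007991×13.9² − 7.7774×10⁻⁵×13.9³ = 10.29 mg/L.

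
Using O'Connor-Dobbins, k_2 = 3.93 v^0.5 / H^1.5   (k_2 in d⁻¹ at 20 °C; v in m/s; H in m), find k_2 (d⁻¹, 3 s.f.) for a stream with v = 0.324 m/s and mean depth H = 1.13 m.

k_2 ≈ 1.86 d⁻¹

k_2 = 3.93 × 0.324^0.5 / 1.13^1.5 = 3.93 × 0.5692 / 1.201 = 1.862 d⁻¹.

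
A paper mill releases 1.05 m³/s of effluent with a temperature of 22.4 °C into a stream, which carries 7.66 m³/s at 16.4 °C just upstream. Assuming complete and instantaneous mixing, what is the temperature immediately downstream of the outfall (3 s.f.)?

Flow-weighted mixing: C = (Q_r C_r + Q_w C_w)/(Q_r + Q_w)
= (7.66×16.4 + 1.05×22.4)/(7.66 + 1.05) = 149.1/8.710 = 17.12 °C.

17.1 °C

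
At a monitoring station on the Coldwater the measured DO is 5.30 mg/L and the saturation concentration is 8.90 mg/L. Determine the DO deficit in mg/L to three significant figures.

D = C_s − C = 8.90 − 5.30 = 3.60 mg/L.

D ≈ 3.60 mg/L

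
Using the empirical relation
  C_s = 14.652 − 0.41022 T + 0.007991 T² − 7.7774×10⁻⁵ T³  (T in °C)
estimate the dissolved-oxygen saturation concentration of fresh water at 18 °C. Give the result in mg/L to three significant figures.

C_s = 14.652 − 0.41022×18 + 0.007991×18² − 7.7774×10⁻⁵×18³ = 9.404 mg/L.

C_s ≈ 9.40 mg/L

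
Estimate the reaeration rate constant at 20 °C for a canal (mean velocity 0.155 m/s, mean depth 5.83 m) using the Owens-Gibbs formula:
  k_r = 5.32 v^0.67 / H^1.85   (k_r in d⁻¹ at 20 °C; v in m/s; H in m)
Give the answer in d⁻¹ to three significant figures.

k_r = 5.32 × 0.155^0.67 / 5.83^1.85 = 5.32 × 0.2868 / 26.09 = 0.05847 d⁻¹.

k_r ≈ 0.0585 d⁻¹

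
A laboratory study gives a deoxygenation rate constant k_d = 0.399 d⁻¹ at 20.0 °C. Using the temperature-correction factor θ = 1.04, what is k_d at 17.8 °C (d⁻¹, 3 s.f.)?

k_d(T₂) = k_d(T₁) · θ^(T₂−T₁) = 0.399 × 1.04^(17.8−20.0)
= 0.399 × 1.04^-2.20 = 0.399 × 0.9173 = 0.3660 d⁻¹.

k_d ≈ 0.366 d⁻¹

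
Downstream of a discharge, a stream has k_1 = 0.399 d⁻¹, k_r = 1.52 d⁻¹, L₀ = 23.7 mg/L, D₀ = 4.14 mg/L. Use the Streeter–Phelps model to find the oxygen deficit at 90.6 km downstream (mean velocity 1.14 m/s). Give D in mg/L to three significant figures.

Travel time t = x/v = 90.6 km / (1.14 m/s) = 90600 m / 1.14 m/s = 79470 s = 0.9198 d.
k_1 L₀/(k_r−k_1) = 0.399×23.7/(1.52−0.399) = 9.456/1.121 = 8.436 mg/L.
e^(−k_1 t) = e^(−0.399×0.9198) = 0.6928; e^(−k_r t) = e^(−1.52×0.9198) = 0.2471.
D = 8.436 × (0.6928 − 0.2471) + 4.14 × 0.2471 = 3.760 + 1.023 = 4.783 mg/L.

D ≈ 4.78 mg/L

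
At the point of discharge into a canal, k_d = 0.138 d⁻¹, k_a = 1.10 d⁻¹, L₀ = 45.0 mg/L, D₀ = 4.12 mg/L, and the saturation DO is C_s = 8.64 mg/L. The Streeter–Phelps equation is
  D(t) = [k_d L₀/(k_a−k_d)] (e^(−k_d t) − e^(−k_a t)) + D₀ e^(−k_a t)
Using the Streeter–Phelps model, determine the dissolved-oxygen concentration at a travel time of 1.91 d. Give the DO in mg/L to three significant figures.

k_d L₀/(k_a−k_d) = 0.138×45.0/(1.10−0.138) = 6.210/0.9620 = 6.455 mg/L.
e^(−k_d t) = e^(−0.138×1.910) = 0.7683; e^(−k_a t) = e^(−1.10×1.910) = 0.1223.
D = 6.455 × (0.7683 − 0.1223) + 4.12 × 0.1223 = 4.170 + 0.5040 = 4.674 mg/L.
DO = C_s − D = 8.64 − 4.674 = 3.966 mg/L.

DO ≈ 3.97 mg/L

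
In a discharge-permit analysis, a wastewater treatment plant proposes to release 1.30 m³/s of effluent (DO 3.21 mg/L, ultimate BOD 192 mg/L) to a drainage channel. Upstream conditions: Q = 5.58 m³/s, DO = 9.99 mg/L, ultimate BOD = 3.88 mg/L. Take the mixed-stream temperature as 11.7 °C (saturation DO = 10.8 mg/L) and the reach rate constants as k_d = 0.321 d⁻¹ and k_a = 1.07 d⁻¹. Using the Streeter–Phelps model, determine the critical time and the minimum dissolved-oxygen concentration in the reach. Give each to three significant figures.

Mixed DO = (5.58×9.99 + 1.30×3.21)/(5.58+1.30) = 59.92/6.880 = 8.709 mg/L.
Mixed L₀ = (5.58×3.88 + 1.30×192)/(6.880) = 271.3/6.880 = 39.43 mg/L.
Initial deficit D₀ = C_s − DO₀ = 10.8 − 8.709 = 2.091 mg/L.
t_c = (1/0.7490) ln[(1.07/0.321)(1 − 2.091×0.7490/(0.321×39.43))] = 1.335 × ln(2.921) = 1.431 d.
D_c = (0.321/1.07) × 39.43 × e^(−0.321×1.431) = 0.3000 × 39.43 × 0.6317 = 7.471 mg/L.
Minimum DO = 10.8 − 7.471 = 3.329 mg/L.

t_c ≈ 1.43 d; minimum DO ≈ 3.33 mg/L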